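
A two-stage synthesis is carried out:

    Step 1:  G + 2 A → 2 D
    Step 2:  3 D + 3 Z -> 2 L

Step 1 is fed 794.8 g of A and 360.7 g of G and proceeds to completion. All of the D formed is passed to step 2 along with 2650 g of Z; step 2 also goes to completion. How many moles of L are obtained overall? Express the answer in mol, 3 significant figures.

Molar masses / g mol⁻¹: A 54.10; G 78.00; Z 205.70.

Step 1:
n(A) = 794.8 / 54.10 = 14.69 mol
n(G) = 360.7 / 78.00 = 4.624 mol
n/ν for A = 14.69/2 = 7.345
n/ν for G = 4.624/1 = 4.624
Smallest n/ν is G → limiting reagent.
n(D) produced = (2/1) × 4.624 = 9.248 mol
Step 2:
n(D) available = 9.248 mol
n(Z) = 2650 / 205.70 = 12.88 mol
n/ν for D = 9.248/3 = 3.083
n/ν for Z = 12.88/3 = 4.293
Smallest n/ν is D → limiting reagent.
n(L) = (2/3) × 9.248 = 6.165 mol

6.17 mol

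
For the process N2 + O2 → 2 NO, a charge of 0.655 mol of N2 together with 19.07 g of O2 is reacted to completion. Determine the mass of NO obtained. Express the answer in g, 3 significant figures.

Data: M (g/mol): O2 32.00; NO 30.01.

n(N2) = 0.6550 mol
n(O2) = 19.07 / 32.00 = 0.5959 mol
n/ν → N2: 0.6550, O2: 0.5959; O2 is limiting.
n(NO) = (2/1) × 0.5959 = 1.192 mol
mass = 1.192 × 30.01 = 35.77 g

35.8 g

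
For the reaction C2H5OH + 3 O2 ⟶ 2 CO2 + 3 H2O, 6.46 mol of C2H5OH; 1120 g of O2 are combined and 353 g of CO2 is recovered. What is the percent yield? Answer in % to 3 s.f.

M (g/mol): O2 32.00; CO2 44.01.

62.1 %

n(C2H5OH) = 6.460 mol
n(O2) = 1120 / 32.00 = 35.00 mol
n/ν for C2H5OH = 6.460/1 = 6.460
n/ν for O2 = 35.00/3 = 11.67
Smallest n/ν is C2H5OH → limiting reagent.
theoretical n(CO2) = (2/1) × 6.460 = 12.92 mol → 568.6 g
% yield = 353 / 568.6 × 100 = 62.08 %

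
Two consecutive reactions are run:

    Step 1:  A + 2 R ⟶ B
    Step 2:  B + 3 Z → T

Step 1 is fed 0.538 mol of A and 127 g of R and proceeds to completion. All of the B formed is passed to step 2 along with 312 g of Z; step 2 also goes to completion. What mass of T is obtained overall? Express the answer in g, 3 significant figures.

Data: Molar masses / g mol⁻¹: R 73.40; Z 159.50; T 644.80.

Step 1:
n(A) = 0.5380 mol
n(R) = 127.0 / 73.40 = 1.730 mol
n/ν → A: 0.5380, R: 0.8650; A is limiting.
n(B) produced = (1/1) × 0.5380 = 0.5380 mol
Step 2:
n(B) available = 0.5380 mol
n(Z) = 312.0 / 159.50 = 1.956 mol
n/ν → B: 0.5380, Z: 0.6520; B is limiting.
n(T) = (1/1) × 0.5380 = 0.5380 mol
mass = 0.5380 × 644.80 = 346.9 g

347 g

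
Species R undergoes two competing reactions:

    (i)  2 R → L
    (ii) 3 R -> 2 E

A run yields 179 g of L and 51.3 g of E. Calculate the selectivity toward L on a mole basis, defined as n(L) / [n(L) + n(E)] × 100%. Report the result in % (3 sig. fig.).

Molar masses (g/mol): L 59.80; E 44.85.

72.4 %

n(L) = 179 / 59.80 = 2.993 mol
n(E) = 51.3 / 44.85 = 1.144 mol
selectivity = 2.993/(2.993+1.144) × 100 = 72.35 %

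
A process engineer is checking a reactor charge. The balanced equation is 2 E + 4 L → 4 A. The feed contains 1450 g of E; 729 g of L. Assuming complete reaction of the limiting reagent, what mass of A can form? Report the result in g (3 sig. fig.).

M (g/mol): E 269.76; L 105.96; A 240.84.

1660 g

n(E) = 1450 / 269.76 = 5.375 mol
n(L) = 729.0 / 105.96 = 6.880 mol
n/ν → E: 2.688, L: 1.720; L is limiting.
n(A) = (4/4) × 6.880 = 6.880 mol
mass = 6.880 × 240.84 = 1657 g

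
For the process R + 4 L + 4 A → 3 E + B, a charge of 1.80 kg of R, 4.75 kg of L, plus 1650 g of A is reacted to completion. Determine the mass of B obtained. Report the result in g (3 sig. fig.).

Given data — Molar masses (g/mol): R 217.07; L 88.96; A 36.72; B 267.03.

n(R) = 1.800×1000 / 217.07 = 8.292 mol
n(L) = 4.750×1000 / 88.96 = 53.39 mol
n(A) = 1650 / 36.72 = 44.93 mol
n/ν → R: 8.292, L: 13.35, A: 11.23; R is limiting.
n(B) = (1/1) × 8.292 = 8.292 mol
mass = 8.292 × 267.03 = 2214 g

2210 g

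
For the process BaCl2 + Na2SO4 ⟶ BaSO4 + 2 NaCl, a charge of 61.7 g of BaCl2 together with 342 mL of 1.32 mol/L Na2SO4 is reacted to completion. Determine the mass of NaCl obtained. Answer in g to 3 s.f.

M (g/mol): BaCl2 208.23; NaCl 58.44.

34.6 g

n(BaCl2) = 61.70 / 208.23 = 0.2963 mol
n(Na2SO4) = 1.32 × 342.0/1000 = 0.4514 mol
n/ν → BaCl2: 0.2963, Na2SO4: 0.4514; BaCl2 is limiting.
n(NaCl) = (2/1) × 0.2963 = 0.5926 mol
mass = 0.5926 × 58.44 = 34.63 g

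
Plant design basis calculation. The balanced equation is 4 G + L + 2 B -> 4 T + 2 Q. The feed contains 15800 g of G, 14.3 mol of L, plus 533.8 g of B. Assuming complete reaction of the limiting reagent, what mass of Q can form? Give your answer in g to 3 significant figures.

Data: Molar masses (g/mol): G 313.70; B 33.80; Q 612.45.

9670 g

n(G) = 15800 / 313.70 = 50.37 mol
n(L) = 14.30 mol
n(B) = 533.8 / 33.80 = 15.79 mol
n/ν for G = 50.37/4 = 12.59
n/ν for L = 14.30/1 = 14.30
n/ν for B = 15.79/2 = 7.895
Smallest n/ν is B → limiting reagent.
n(Q) = (2/2) × 15.79 = 15.79 mol
mass = 15.79 × 612.45 = 9671 g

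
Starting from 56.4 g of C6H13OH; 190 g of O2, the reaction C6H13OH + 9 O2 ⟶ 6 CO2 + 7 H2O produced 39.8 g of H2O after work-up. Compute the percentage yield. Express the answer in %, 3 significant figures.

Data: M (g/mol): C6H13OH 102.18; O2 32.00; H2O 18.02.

n(C6H13OH) = 56.40 / 102.18 = 0.5520 mol
n(O2) = 190.0 / 32.00 = 5.938 mol
n/ν for C6H13OH = 0.5520/1 = 0.5520
n/ν for O2 = 5.938/9 = 0.6598
Smallest n/ν is C6H13OH → limiting reagent.
theoretical n(H2O) = (7/1) × 0.5520 = 3.864 mol → 69.63 g
% yield = 39.8 / 69.63 × 100 = 57.16 %

57.2 %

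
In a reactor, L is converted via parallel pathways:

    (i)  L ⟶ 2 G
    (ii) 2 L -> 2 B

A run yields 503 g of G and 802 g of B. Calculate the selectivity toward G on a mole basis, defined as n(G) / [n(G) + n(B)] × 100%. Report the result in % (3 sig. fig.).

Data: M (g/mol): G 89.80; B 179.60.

n(G) = 503 / 89.80 = 5.601 mol
n(B) = 802 / 179.60 = 4.465 mol
selectivity = 5.601/(5.601+4.465) × 100 = 55.64 %

55.6 %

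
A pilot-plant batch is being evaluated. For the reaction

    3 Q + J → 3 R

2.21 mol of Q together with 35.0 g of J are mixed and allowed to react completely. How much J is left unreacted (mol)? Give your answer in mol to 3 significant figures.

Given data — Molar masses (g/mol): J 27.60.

n(Q) = 2.210 mol
n(J) = 35.00 / 27.60 = 1.268 mol
n/ν for Q = 2.210/3 = 0.7367
n/ν for J = 1.268/1 = 1.268
Smallest n/ν is Q → limiting reagent.
J consumed = (1/3) × 2.210 = 0.7367 mol
J remaining = 1.268 − 0.7367 = 0.5313 mol

0.531 mol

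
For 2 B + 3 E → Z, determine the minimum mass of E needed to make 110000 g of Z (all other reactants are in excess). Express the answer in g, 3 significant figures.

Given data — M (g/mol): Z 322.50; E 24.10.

24700 g

n(Z) = 110000 / 322.50 = 341.1 mol
n(E) = (3/1) × 341.1 = 1023 mol
mass = 1023 × 24.10 = 24650 g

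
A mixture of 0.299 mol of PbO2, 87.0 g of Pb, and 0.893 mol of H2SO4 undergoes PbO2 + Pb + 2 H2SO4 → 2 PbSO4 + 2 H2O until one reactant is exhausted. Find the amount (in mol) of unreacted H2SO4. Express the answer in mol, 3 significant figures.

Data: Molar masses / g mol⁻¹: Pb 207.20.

0.295 mol

n(PbO2) = 0.2990 mol
n(Pb) = 87.00 / 207.20 = 0.4199 mol
n(H2SO4) = 0.8930 mol
n/ν → PbO2: 0.2990, Pb: 0.4199, H2SO4: 0.4465; PbO2 is limiting.
H2SO4 consumed = (2/1) × 0.2990 = 0.5980 mol
H2SO4 remaining = 0.8930 − 0.5980 = 0.2950 mol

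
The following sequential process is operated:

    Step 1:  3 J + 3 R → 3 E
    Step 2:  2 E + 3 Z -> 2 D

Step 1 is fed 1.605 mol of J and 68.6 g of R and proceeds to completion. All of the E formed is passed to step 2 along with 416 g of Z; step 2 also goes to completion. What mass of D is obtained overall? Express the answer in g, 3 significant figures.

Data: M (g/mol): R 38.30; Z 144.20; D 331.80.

Step 1:
n(J) = 1.605 mol
n(R) = 68.60 / 38.30 = 1.791 mol
n/ν for J = 1.605/3 = 0.5350
n/ν for R = 1.791/3 = 0.5970
Smallest n/ν is J → limiting reagent.
n(E) produced = (3/3) × 1.605 = 1.605 mol
Step 2:
n(E) available = 1.605 mol
n(Z) = 416.0 / 144.20 = 2.885 mol
n/ν for E = 1.605/2 = 0.8025
n/ν for Z = 2.885/3 = 0.9617
Smallest n/ν is E → limiting reagent.
n(D) = (2/2) × 1.605 = 1.605 mol
mass = 1.605 × 331.80 = 532.5 g

533 g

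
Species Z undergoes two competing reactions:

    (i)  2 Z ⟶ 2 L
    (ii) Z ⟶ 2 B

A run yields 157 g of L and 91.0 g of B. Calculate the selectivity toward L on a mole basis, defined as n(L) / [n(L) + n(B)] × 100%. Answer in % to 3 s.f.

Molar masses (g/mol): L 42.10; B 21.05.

46.3 %

n(L) = 157 / 42.10 = 3.729 mol
n(B) = 91.0 / 21.05 = 4.323 mol
selectivity = 3.729/(3.729+4.323) × 100 = 46.31 %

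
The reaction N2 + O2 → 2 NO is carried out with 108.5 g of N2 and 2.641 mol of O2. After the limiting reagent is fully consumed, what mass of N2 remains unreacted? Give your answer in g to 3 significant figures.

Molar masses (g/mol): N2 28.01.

34.5 g

n(N2) = 108.5 / 28.01 = 3.874 mol
n(O2) = 2.641 mol
n/ν for N2 = 3.874/1 = 3.874
n/ν for O2 = 2.641/1 = 2.641
Smallest n/ν is O2 → limiting reagent.
N2 consumed = (1/1) × 2.641 = 2.641 mol
N2 remaining = 3.874 − 2.641 = 1.233 mol
mass = 1.233 × 28.01 = 34.54 g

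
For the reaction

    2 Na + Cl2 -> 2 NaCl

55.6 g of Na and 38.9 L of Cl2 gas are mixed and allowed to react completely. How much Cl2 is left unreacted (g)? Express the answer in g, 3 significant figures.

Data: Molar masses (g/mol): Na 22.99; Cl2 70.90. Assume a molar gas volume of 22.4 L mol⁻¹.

37.4 g

n(Na) = 55.60 / 22.99 = 2.418 mol
n(Cl2) = 38.90 / 22.4 = 1.737 mol
n/ν for Na = 2.418/2 = 1.209
n/ν for Cl2 = 1.737/1 = 1.737
Smallest n/ν is Na → limiting reagent.
Cl2 consumed = (1/2) × 2.418 = 1.209 mol
Cl2 remaining = 1.737 − 1.209 = 0.5280 mol
mass = 0.5280 × 70.90 = 37.44 g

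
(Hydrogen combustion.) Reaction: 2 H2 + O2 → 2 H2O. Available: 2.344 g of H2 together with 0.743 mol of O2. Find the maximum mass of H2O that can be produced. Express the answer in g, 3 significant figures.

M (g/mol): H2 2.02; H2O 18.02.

20.9 g

n(H2) = 2.344 / 2.02 = 1.160 mol
n(O2) = 0.7430 mol
n/ν for H2 = 1.160/2 = 0.5800
n/ν for O2 = 0.7430/1 = 0.7430
Smallest n/ν is H2 → limiting reagent.
n(H2O) = (2/2) × 1.160 = 1.160 mol
mass = 1.160 × 18.02 = 20.90 g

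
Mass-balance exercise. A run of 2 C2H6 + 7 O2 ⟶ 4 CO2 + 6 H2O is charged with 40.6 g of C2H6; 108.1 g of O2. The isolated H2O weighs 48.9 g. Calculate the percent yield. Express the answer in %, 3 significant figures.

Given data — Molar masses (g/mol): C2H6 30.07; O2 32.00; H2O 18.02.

93.7 %

n(C2H6) = 40.60 / 30.07 = 1.350 mol
n(O2) = 108.1 / 32.00 = 3.378 mol
n/ν for C2H6 = 1.350/2 = 0.6750
n/ν for O2 = 3.378/7 = 0.4826
Smallest n/ν is O2 → limiting reagent.
theoretical n(H2O) = (6/7) × 3.378 = 2.895 mol → 52.17 g
% yield = 48.9 / 52.17 × 100 = 93.73 %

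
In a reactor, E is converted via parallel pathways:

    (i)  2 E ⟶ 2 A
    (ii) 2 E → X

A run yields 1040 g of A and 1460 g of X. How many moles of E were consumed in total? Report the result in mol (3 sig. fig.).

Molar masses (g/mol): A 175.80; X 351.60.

n(A) = 1040 / 175.80 = 5.916 mol
n(X) = 1460 / 351.60 = 4.152 mol
n(E) via (i) = (2/2)×5.916 = 5.916 mol
n(E) via (ii) = (2/1)×4.152 = 8.304 mol
total n(E) = 5.916 + 8.304 = 14.22 mol

14.2 mol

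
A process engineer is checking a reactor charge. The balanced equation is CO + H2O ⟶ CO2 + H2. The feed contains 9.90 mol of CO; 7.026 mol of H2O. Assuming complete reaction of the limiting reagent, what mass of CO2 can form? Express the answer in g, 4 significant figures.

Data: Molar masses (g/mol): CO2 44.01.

309.2 g

n(CO) = 9.900 mol
n(H2O) = 7.026 mol
n/ν for CO = 9.900/1 = 9.900
n/ν for H2O = 7.026/1 = 7.026
Smallest n/ν is H2O → limiting reagent.
n(CO2) = (1/1) × 7.026 = 7.026 mol
mass = 7.026 × 44.01 = 309.2 g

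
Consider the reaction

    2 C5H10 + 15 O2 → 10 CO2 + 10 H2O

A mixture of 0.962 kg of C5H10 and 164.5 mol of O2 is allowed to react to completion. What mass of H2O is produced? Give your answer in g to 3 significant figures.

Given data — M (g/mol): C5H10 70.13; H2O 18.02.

1240 g

n(C5H10) = 0.9620×1000 / 70.13 = 13.72 mol
n(O2) = 164.5 mol
n/ν for C5H10 = 13.72/2 = 6.860
n/ν for O2 = 164.5/15 = 10.97
Smallest n/ν is C5H10 → limiting reagent.
n(H2O) = (10/2) × 13.72 = 68.60 mol
mass = 68.60 × 18.02 = 1236 g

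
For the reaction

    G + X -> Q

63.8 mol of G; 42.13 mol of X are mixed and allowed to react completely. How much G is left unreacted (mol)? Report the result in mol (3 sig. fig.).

21.7 mol

n(G) = 63.80 mol
n(X) = 42.13 mol
n/ν for G = 63.80/1 = 63.80
n/ν for X = 42.13/1 = 42.13
Smallest n/ν is X → limiting reagent.
G consumed = (1/1) × 42.13 = 42.13 mol
G remaining = 63.80 − 42.13 = 21.67 mol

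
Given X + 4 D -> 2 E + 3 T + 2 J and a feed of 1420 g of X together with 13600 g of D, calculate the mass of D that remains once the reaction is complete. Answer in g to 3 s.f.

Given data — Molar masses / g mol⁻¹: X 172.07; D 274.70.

4530 g

n(X) = 1420 / 172.07 = 8.252 mol
n(D) = 13600 / 274.70 = 49.51 mol
n/ν for X = 8.252/1 = 8.252
n/ν for D = 49.51/4 = 12.38
Smallest n/ν is X → limiting reagent.
D consumed = (4/1) × 8.252 = 33.01 mol
D remaining = 49.51 − 33.01 = 16.50 mol
mass = 16.50 × 274.70 = 4533 g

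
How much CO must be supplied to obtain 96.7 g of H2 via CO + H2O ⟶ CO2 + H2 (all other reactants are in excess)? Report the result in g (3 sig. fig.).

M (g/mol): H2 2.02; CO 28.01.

1340 g

n(H2) = 96.7 / 2.02 = 47.87 mol
n(CO) = (1/1) × 47.87 = 47.87 mol
mass = 47.87 × 28.01 = 1341 g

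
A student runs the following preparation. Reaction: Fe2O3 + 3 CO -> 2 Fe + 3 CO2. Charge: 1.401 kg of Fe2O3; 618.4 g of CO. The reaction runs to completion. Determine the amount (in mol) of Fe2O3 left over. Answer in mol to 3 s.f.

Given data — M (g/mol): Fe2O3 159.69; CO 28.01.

n(Fe2O3) = 1.401×1000 / 159.69 = 8.773 mol
n(CO) = 618.4 / 28.01 = 22.08 mol
n/ν → Fe2O3: 8.773, CO: 7.360; CO is limiting.
Fe2O3 consumed = (1/3) × 22.08 = 7.360 mol
Fe2O3 remaining = 8.773 − 7.360 = 1.413 mol

1.41 mol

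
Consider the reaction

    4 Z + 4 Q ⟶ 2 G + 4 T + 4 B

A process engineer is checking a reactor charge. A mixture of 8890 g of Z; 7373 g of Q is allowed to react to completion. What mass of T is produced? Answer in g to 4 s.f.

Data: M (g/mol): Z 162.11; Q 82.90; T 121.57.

6667 g

n(Z) = 8890 / 162.11 = 54.84 mol
n(Q) = 7373 / 82.90 = 88.94 mol
n/ν for Z = 54.84/4 = 13.71
n/ν for Q = 88.94/4 = 22.24
Smallest n/ν is Z → limiting reagent.
n(T) = (4/4) × 54.84 = 54.84 mol
mass = 54.84 × 121.57 = 6667 g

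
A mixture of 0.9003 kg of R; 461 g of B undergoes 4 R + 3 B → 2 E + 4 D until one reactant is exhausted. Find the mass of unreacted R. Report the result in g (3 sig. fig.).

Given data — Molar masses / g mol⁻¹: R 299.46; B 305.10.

297 g

n(R) = 0.9003×1000 / 299.46 = 3.006 mol
n(B) = 461.0 / 305.10 = 1.511 mol
n/ν → R: 0.7515, B: 0.5037; B is limiting.
R consumed = (4/3) × 1.511 = 2.015 mol
R remaining = 3.006 − 2.015 = 0.9910 mol
mass = 0.9910 × 299.46 = 296.8 g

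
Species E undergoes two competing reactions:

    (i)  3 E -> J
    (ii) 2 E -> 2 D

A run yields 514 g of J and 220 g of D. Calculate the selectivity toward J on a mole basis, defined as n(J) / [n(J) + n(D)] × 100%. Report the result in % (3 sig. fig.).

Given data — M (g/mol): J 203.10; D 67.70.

43.8 %

n(J) = 514 / 203.10 = 2.531 mol
n(D) = 220 / 67.70 = 3.250 mol
selectivity = 2.531/(2.531+3.250) × 100 = 43.78 %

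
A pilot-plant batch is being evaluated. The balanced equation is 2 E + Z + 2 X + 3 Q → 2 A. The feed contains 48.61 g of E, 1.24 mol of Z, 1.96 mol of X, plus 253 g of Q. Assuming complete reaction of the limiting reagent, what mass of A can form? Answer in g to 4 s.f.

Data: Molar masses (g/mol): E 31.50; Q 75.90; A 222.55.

n(E) = 48.61 / 31.50 = 1.543 mol
n(Z) = 1.240 mol
n(X) = 1.960 mol
n(Q) = 253.0 / 75.90 = 3.333 mol
n/ν → E: 0.7715, Z: 1.240, X: 0.9800, Q: 1.111; E is limiting.
n(A) = (2/2) × 1.543 = 1.543 mol
mass = 1.543 × 222.55 = 343.4 g

343.4 g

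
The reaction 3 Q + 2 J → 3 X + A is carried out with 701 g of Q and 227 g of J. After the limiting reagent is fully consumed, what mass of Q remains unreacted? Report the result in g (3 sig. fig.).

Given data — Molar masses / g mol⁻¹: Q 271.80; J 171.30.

n(Q) = 701.0 / 271.80 = 2.579 mol
n(J) = 227.0 / 171.30 = 1.325 mol
n/ν for Q = 2.579/3 = 0.8597
n/ν for J = 1.325/2 = 0.6625
Smallest n/ν is J → limiting reagent.
Q consumed = (3/2) × 1.325 = 1.988 mol
Q remaining = 2.579 − 1.988 = 0.5910 mol
mass = 0.5910 × 271.80 = 160.6 g

161 g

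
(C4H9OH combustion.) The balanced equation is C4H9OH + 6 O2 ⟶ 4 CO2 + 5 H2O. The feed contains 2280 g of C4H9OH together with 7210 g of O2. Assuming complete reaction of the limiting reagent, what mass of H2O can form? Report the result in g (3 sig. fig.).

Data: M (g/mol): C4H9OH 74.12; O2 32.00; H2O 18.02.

2770 g

n(C4H9OH) = 2280 / 74.12 = 30.76 mol
n(O2) = 7210 / 32.00 = 225.3 mol
n/ν → C4H9OH: 30.76, O2: 37.55; C4H9OH is limiting.
n(H2O) = (5/1) × 30.76 = 153.8 mol
mass = 153.8 × 18.02 = 2771 g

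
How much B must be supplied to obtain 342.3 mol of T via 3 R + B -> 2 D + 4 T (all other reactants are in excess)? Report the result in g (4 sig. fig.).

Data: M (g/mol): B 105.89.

9062 g

n(T) = 342.3 mol
n(B) = (1/4) × 342.3 = 85.58 mol
mass = 85.58 × 105.89 = 9062 g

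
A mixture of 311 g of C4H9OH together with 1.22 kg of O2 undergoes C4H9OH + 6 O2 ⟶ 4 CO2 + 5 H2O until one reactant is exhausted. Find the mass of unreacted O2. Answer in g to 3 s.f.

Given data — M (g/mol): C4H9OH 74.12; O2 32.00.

n(C4H9OH) = 311.0 / 74.12 = 4.196 mol
n(O2) = 1.220×1000 / 32.00 = 38.13 mol
n/ν for C4H9OH = 4.196/1 = 4.196
n/ν for O2 = 38.13/6 = 6.355
Smallest n/ν is C4H9OH → limiting reagent.
O2 consumed = (6/1) × 4.196 = 25.18 mol
O2 remaining = 38.13 − 25.18 = 12.95 mol
mass = 12.95 × 32.00 = 414.4 g

414 g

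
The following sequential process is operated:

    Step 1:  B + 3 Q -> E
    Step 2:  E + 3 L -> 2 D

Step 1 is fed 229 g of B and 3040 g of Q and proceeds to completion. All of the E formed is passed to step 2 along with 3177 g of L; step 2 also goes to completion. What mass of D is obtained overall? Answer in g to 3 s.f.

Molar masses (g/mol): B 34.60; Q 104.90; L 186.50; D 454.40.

5160 g

Step 1:
n(B) = 229.0 / 34.60 = 6.618 mol
n(Q) = 3040 / 104.90 = 28.98 mol
n/ν for B = 6.618/1 = 6.618
n/ν for Q = 28.98/3 = 9.660
Smallest n/ν is B → limiting reagent.
n(E) produced = (1/1) × 6.618 = 6.618 mol
Step 2:
n(E) available = 6.618 mol
n(L) = 3177 / 186.50 = 17.03 mol
n/ν for E = 6.618/1 = 6.618
n/ν for L = 17.03/3 = 5.677
Smallest n/ν is L → limiting reagent.
n(D) = (2/3) × 17.03 = 11.35 mol
mass = 11.35 × 454.40 = 5157 g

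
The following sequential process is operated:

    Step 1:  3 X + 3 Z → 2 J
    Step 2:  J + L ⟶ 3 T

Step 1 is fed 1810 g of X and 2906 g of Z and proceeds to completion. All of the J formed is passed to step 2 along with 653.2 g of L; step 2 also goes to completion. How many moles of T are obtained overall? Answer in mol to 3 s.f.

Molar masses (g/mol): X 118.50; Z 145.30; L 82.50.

23.8 mol

Step 1:
n(X) = 1810 / 118.50 = 15.27 mol
n(Z) = 2906 / 145.30 = 20.00 mol
n/ν for X = 15.27/3 = 5.090
n/ν for Z = 20.00/3 = 6.667
Smallest n/ν is X → limiting reagent.
n(J) produced = (2/3) × 15.27 = 10.18 mol
Step 2:
n(J) available = 10.18 mol
n(L) = 653.2 / 82.50 = 7.918 mol
n/ν for J = 10.18/1 = 10.18
n/ν for L = 7.918/1 = 7.918
Smallest n/ν is L → limiting reagent.
n(T) = (3/1) × 7.918 = 23.75 mol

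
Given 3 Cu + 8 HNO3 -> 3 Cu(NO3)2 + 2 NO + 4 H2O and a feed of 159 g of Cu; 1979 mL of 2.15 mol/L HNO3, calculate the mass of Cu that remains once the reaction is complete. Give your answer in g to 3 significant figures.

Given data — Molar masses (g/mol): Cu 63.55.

n(Cu) = 159.0 / 63.55 = 2.502 mol
n(HNO3) = 2.15 × 1979/1000 = 4.255 mol
n/ν for Cu = 2.502/3 = 0.8340
n/ν for HNO3 = 4.255/8 = 0.5319
Smallest n/ν is HNO3 → limiting reagent.
Cu consumed = (3/8) × 4.255 = 1.596 mol
Cu remaining = 2.502 − 1.596 = 0.9060 mol
mass = 0.9060 × 63.55 = 57.58 g

57.6 g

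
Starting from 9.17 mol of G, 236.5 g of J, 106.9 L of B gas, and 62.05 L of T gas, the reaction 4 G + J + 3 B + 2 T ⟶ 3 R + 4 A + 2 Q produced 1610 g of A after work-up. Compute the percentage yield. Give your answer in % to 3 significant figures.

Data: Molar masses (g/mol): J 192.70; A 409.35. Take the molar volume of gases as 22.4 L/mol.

n(G) = 9.170 mol
n(J) = 236.5 / 192.70 = 1.227 mol
n(B) = 106.9 / 22.4 = 4.772 mol
n(T) = 62.05 / 22.4 = 2.770 mol
n/ν → G: 2.293, J: 1.227, B: 1.591, T: 1.385; J is limiting.
theoretical n(A) = (4/1) × 1.227 = 4.908 mol → 2009 g
% yield = 1610 / 2009 × 100 = 80.14 %

80.1 %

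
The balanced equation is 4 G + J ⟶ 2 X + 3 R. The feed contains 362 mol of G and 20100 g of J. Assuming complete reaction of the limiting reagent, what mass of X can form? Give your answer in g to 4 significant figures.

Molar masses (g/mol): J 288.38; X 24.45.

3408 g

n(G) = 362.0 mol
n(J) = 20100 / 288.38 = 69.70 mol
n/ν for G = 362.0/4 = 90.50
n/ν for J = 69.70/1 = 69.70
Smallest n/ν is J → limiting reagent.
n(X) = (2/1) × 69.70 = 139.4 mol
mass = 139.4 × 24.45 = 3408 g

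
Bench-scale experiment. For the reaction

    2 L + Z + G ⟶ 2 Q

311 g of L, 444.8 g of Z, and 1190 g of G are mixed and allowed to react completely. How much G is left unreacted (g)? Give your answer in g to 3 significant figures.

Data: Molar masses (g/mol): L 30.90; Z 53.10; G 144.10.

465 g

n(L) = 311.0 / 30.90 = 10.06 mol
n(Z) = 444.8 / 53.10 = 8.377 mol
n(G) = 1190 / 144.10 = 8.258 mol
n/ν for L = 10.06/2 = 5.030
n/ν for Z = 8.377/1 = 8.377
n/ν for G = 8.258/1 = 8.258
Smallest n/ν is L → limiting reagent.
G consumed = (1/2) × 10.06 = 5.030 mol
G remaining = 8.258 − 5.030 = 3.228 mol
mass = 3.228 × 144.10 = 465.2 g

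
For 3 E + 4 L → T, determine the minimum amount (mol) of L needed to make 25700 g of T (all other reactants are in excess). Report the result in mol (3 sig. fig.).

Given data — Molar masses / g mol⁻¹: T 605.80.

170 mol

n(T) = 25700 / 605.80 = 42.42 mol
n(L) = (4/1) × 42.42 = 169.7 mol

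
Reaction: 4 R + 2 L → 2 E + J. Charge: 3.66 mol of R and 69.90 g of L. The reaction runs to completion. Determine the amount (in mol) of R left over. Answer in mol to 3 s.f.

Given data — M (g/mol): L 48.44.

n(R) = 3.660 mol
n(L) = 69.90 / 48.44 = 1.443 mol
n/ν → R: 0.9150, L: 0.7215; L is limiting.
R consumed = (4/2) × 1.443 = 2.886 mol
R remaining = 3.660 − 2.886 = 0.7740 mol

0.774 mol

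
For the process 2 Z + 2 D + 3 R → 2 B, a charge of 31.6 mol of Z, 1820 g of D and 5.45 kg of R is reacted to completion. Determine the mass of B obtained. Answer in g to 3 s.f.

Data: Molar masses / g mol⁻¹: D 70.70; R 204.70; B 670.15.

11900 g

n(Z) = 31.60 mol
n(D) = 1820 / 70.70 = 25.74 mol
n(R) = 5.450×1000 / 204.70 = 26.62 mol
n/ν → Z: 15.80, D: 12.87, R: 8.873; R is limiting.
n(B) = (2/3) × 26.62 = 17.75 mol
mass = 17.75 × 670.15 = 11900 g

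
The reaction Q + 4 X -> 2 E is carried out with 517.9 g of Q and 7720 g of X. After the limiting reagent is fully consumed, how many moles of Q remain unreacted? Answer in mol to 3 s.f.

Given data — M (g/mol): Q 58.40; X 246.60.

1.04 mol

n(Q) = 517.9 / 58.40 = 8.868 mol
n(X) = 7720 / 246.60 = 31.31 mol
n/ν for Q = 8.868/1 = 8.868
n/ν for X = 31.31/4 = 7.828
Smallest n/ν is X → limiting reagent.
Q consumed = (1/4) × 31.31 = 7.828 mol
Q remaining = 8.868 − 7.828 = 1.040 mol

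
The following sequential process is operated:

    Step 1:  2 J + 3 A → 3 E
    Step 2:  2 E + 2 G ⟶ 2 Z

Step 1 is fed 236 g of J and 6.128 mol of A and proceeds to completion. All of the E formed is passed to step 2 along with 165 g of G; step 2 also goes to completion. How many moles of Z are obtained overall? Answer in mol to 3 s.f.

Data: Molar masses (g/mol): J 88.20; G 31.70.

4.01 mol

Step 1:
n(J) = 236.0 / 88.20 = 2.676 mol
n(A) = 6.128 mol
n/ν for J = 2.676/2 = 1.338
n/ν for A = 6.128/3 = 2.043
Smallest n/ν is J → limiting reagent.
n(E) produced = (3/2) × 2.676 = 4.014 mol
Step 2:
n(E) available = 4.014 mol
n(G) = 165.0 / 31.70 = 5.205 mol
n/ν for E = 4.014/2 = 2.007
n/ν for G = 5.205/2 = 2.603
Smallest n/ν is E → limiting reagent.
n(Z) = (2/2) × 4.014 = 4.014 mol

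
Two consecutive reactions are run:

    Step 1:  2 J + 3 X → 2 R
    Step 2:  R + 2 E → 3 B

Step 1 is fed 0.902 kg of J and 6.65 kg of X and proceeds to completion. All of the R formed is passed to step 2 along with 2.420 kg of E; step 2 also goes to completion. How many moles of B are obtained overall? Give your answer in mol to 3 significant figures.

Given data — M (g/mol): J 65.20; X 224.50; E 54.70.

41.5 mol

Step 1:
n(J) = 0.9020×1000 / 65.20 = 13.83 mol
n(X) = 6.650×1000 / 224.50 = 29.62 mol
n/ν for J = 13.83/2 = 6.915
n/ν for X = 29.62/3 = 9.873
Smallest n/ν is J → limiting reagent.
n(R) produced = (2/2) × 13.83 = 13.83 mol
Step 2:
n(R) available = 13.83 mol
n(E) = 2.420×1000 / 54.70 = 44.24 mol
n/ν for R = 13.83/1 = 13.83
n/ν for E = 44.24/2 = 22.12
Smallest n/ν is R → limiting reagent.
n(B) = (3/1) × 13.83 = 41.49 mol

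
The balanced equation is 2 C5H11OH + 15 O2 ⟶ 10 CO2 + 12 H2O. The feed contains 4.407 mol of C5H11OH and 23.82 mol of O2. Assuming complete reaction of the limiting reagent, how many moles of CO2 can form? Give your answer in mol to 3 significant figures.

15.9 mol

n(C5H11OH) = 4.407 mol
n(O2) = 23.82 mol
n/ν for C5H11OH = 4.407/2 = 2.204
n/ν for O2 = 23.82/15 = 1.588
Smallest n/ν is O2 → limiting reagent.
n(CO2) = (10/15) × 23.82 = 15.88 mol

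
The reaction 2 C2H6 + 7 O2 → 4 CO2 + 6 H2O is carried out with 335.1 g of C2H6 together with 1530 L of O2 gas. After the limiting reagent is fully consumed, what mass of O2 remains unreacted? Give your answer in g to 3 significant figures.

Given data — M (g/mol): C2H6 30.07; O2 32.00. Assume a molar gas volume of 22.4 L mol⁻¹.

n(C2H6) = 335.1 / 30.07 = 11.14 mol
n(O2) = 1530 / 22.4 = 68.30 mol
n/ν for C2H6 = 11.14/2 = 5.570
n/ν for O2 = 68.30/7 = 9.757
Smallest n/ν is C2H6 → limiting reagent.
O2 consumed = (7/2) × 11.14 = 38.99 mol
O2 remaining = 68.30 − 38.99 = 29.31 mol
mass = 29.31 × 32.00 = 937.9 g

938 g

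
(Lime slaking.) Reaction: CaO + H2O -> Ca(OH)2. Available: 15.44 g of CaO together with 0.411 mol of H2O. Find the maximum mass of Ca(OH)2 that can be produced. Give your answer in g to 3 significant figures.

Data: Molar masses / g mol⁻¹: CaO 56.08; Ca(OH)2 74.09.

20.4 g

n(CaO) = 15.44 / 56.08 = 0.2753 mol
n(H2O) = 0.4110 mol
n/ν for CaO = 0.2753/1 = 0.2753
n/ν for H2O = 0.4110/1 = 0.4110
Smallest n/ν is CaO → limiting reagent.
n(Ca(OH)2) = (1/1) × 0.2753 = 0.2753 mol
mass = 0.2753 × 74.09 = 20.40 g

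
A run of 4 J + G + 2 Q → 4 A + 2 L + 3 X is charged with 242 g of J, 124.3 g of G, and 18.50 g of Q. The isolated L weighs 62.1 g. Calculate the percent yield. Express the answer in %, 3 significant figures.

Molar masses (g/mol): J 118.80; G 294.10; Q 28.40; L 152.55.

62.5 %

n(J) = 242.0 / 118.80 = 2.037 mol
n(G) = 124.3 / 294.10 = 0.4226 mol
n(Q) = 18.50 / 28.40 = 0.6514 mol
n/ν for J = 2.037/4 = 0.5093
n/ν for G = 0.4226/1 = 0.4226
n/ν for Q = 0.6514/2 = 0.3257
Smallest n/ν is Q → limiting reagent.
theoretical n(L) = (2/2) × 0.6514 = 0.6514 mol → 99.37 g
% yield = 62.1 / 99.37 × 100 = 62.49 %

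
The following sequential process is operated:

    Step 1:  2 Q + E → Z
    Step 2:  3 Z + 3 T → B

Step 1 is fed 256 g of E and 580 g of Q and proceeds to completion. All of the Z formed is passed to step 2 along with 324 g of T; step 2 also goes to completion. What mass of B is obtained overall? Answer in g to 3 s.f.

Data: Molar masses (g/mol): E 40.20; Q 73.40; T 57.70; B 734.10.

967 g

Step 1:
n(E) = 256.0 / 40.20 = 6.368 mol
n(Q) = 580.0 / 73.40 = 7.902 mol
n/ν for E = 6.368/1 = 6.368
n/ν for Q = 7.902/2 = 3.951
Smallest n/ν is Q → limiting reagent.
n(Z) produced = (1/2) × 7.902 = 3.951 mol
Step 2:
n(Z) available = 3.951 mol
n(T) = 324.0 / 57.70 = 5.615 mol
n/ν for Z = 3.951/3 = 1.317
n/ν for T = 5.615/3 = 1.872
Smallest n/ν is Z → limiting reagent.
n(B) = (1/3) × 3.951 = 1.317 mol
mass = 1.317 × 734.10 = 966.8 g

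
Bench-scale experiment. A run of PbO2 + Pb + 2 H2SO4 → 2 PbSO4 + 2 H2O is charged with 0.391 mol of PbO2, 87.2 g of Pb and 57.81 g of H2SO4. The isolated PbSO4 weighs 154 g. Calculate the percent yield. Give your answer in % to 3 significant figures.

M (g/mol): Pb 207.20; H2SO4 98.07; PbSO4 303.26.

n(PbO2) = 0.3910 mol
n(Pb) = 87.20 / 207.20 = 0.4208 mol
n(H2SO4) = 57.81 / 98.07 = 0.5895 mol
n/ν for PbO2 = 0.3910/1 = 0.3910
n/ν for Pb = 0.4208/1 = 0.4208
n/ν for H2SO4 = 0.5895/2 = 0.2948
Smallest n/ν is H2SO4 → limiting reagent.
theoretical n(PbSO4) = (2/2) × 0.5895 = 0.5895 mol → 178.8 g
% yield = 154 / 178.8 × 100 = 86.13 %

86.1 %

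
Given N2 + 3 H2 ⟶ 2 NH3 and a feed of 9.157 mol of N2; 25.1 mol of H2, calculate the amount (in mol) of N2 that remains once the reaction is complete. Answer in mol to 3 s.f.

0.790 mol

n(N2) = 9.157 mol
n(H2) = 25.10 mol
n/ν → N2: 9.157, H2: 8.367; H2 is limiting.
N2 consumed = (1/3) × 25.10 = 8.367 mol
N2 remaining = 9.157 − 8.367 = 0.7900 mol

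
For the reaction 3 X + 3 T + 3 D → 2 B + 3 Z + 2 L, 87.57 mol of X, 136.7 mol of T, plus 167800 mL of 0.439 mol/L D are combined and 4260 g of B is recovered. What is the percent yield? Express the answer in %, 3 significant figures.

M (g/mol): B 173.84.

n(X) = 87.57 mol
n(T) = 136.7 mol
n(D) = 0.439 × 167800/1000 = 73.66 mol
n/ν for X = 87.57/3 = 29.19
n/ν for T = 136.7/3 = 45.57
n/ν for D = 73.66/3 = 24.55
Smallest n/ν is D → limiting reagent.
theoretical n(B) = (2/3) × 73.66 = 49.11 mol → 8537 g
% yield = 4260 / 8537 × 100 = 49.90 %

49.9 %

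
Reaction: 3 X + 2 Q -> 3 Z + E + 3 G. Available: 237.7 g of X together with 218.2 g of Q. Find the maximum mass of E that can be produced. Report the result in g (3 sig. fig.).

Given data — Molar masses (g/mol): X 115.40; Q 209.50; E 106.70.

n(X) = 237.7 / 115.40 = 2.060 mol
n(Q) = 218.2 / 209.50 = 1.042 mol
n/ν for X = 2.060/3 = 0.6867
n/ν for Q = 1.042/2 = 0.5210
Smallest n/ν is Q → limiting reagent.
n(E) = (1/2) × 1.042 = 0.5210 mol
mass = 0.5210 × 106.70 = 55.59 g

55.6 g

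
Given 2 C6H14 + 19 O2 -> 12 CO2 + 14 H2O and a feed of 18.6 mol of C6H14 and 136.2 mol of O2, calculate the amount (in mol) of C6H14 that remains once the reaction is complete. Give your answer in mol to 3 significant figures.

4.26 mol

n(C6H14) = 18.60 mol
n(O2) = 136.2 mol
n/ν for C6H14 = 18.60/2 = 9.300
n/ν for O2 = 136.2/19 = 7.168
Smallest n/ν is O2 → limiting reagent.
C6H14 consumed = (2/19) × 136.2 = 14.34 mol
C6H14 remaining = 18.60 − 14.34 = 4.260 mol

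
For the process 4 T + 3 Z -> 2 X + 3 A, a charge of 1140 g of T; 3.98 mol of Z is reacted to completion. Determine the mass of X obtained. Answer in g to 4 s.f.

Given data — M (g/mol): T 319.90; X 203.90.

n(T) = 1140 / 319.90 = 3.564 mol
n(Z) = 3.980 mol
n/ν for T = 3.564/4 = 0.8910
n/ν for Z = 3.980/3 = 1.327
Smallest n/ν is T → limiting reagent.
n(X) = (2/4) × 3.564 = 1.782 mol
mass = 1.782 × 203.90 = 363.3 g

363.3 g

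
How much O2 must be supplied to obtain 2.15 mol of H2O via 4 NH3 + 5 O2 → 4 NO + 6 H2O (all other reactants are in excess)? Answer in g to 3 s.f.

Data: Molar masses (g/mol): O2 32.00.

57.3 g

n(H2O) = 2.150 mol
n(O2) = (5/6) × 2.150 = 1.792 mol
mass = 1.792 × 32.00 = 57.34 g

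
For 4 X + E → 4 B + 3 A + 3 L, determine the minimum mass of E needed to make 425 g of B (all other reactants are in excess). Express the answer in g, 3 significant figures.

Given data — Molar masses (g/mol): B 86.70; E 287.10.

n(B) = 425 / 86.70 = 4.902 mol
n(E) = (1/4) × 4.902 = 1.226 mol
mass = 1.226 × 287.10 = 352.0 g

352 g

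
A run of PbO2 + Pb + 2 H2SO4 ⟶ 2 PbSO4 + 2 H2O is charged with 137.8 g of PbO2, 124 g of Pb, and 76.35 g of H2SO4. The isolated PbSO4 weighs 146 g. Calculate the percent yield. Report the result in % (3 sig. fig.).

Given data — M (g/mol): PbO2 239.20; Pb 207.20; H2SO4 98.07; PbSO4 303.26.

n(PbO2) = 137.8 / 239.20 = 0.5761 mol
n(Pb) = 124.0 / 207.20 = 0.5985 mol
n(H2SO4) = 76.35 / 98.07 = 0.7785 mol
n/ν → PbO2: 0.5761, Pb: 0.5985, H2SO4: 0.3893; H2SO4 is limiting.
theoretical n(PbSO4) = (2/2) × 0.7785 = 0.7785 mol → 236.1 g
% yield = 146 / 236.1 × 100 = 61.84 %

61.8 %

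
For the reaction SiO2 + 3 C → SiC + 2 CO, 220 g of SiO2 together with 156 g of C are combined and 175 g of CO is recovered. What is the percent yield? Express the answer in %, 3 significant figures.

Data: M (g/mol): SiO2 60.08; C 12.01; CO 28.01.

85.3 %

n(SiO2) = 220.0 / 60.08 = 3.662 mol
n(C) = 156.0 / 12.01 = 12.99 mol
n/ν for SiO2 = 3.662/1 = 3.662
n/ν for C = 12.99/3 = 4.330
Smallest n/ν is SiO2 → limiting reagent.
theoretical n(CO) = (2/1) × 3.662 = 7.324 mol → 205.1 g
% yield = 175 / 205.1 × 100 = 85.32 %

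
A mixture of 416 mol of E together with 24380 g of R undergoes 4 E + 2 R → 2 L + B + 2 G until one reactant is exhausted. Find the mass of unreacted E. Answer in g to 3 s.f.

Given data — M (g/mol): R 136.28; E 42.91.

2500 g

n(E) = 416.0 mol
n(R) = 24380 / 136.28 = 178.9 mol
n/ν for E = 416.0/4 = 104.0
n/ν for R = 178.9/2 = 89.45
Smallest n/ν is R → limiting reagent.
E consumed = (4/2) × 178.9 = 357.8 mol
E remaining = 416.0 − 357.8 = 58.20 mol
mass = 58.20 × 42.91 = 2497 g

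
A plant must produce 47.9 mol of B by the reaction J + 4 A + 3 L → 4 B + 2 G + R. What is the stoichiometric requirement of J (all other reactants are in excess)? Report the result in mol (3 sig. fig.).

n(B) = 47.90 mol
n(J) = (1/4) × 47.90 = 11.98 mol

12.0 mol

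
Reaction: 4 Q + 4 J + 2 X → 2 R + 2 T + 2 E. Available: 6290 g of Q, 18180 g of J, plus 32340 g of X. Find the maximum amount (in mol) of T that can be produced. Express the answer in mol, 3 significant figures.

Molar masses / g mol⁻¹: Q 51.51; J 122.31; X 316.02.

61.1 mol

n(Q) = 6290 / 51.51 = 122.1 mol
n(J) = 18180 / 122.31 = 148.6 mol
n(X) = 32340 / 316.02 = 102.3 mol
n/ν → Q: 30.53, J: 37.15, X: 51.15; Q is limiting.
n(T) = (2/4) × 122.1 = 61.05 mol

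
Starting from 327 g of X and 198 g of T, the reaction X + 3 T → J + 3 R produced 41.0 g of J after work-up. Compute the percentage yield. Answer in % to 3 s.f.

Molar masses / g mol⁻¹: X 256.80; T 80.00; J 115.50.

43.0 %

n(X) = 327.0 / 256.80 = 1.273 mol
n(T) = 198.0 / 80.00 = 2.475 mol
n/ν for X = 1.273/1 = 1.273
n/ν for T = 2.475/3 = 0.8250
Smallest n/ν is T → limiting reagent.
theoretical n(J) = (1/3) × 2.475 = 0.8250 mol → 95.29 g
% yield = 41.0 / 95.29 × 100 = 43.03 %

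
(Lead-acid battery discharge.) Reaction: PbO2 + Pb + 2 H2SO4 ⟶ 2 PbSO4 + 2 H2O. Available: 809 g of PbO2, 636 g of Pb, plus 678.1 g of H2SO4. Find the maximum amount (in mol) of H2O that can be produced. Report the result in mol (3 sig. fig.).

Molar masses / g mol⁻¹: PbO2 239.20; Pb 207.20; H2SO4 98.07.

n(PbO2) = 809.0 / 239.20 = 3.382 mol
n(Pb) = 636.0 / 207.20 = 3.069 mol
n(H2SO4) = 678.1 / 98.07 = 6.914 mol
n/ν for PbO2 = 3.382/1 = 3.382
n/ν for Pb = 3.069/1 = 3.069
n/ν for H2SO4 = 6.914/2 = 3.457
Smallest n/ν is Pb → limiting reagent.
n(H2O) = (2/1) × 3.069 = 6.138 mol

6.14 mol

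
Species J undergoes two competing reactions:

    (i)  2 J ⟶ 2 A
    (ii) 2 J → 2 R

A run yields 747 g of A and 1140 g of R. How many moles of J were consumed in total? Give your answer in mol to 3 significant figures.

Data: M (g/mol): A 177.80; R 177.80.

10.6 mol

n(A) = 747 / 177.80 = 4.201 mol
n(R) = 1140 / 177.80 = 6.412 mol
n(J) via (i) = (2/2)×4.201 = 4.201 mol
n(J) via (ii) = (2/2)×6.412 = 6.412 mol
total n(J) = 4.201 + 6.412 = 10.61 mol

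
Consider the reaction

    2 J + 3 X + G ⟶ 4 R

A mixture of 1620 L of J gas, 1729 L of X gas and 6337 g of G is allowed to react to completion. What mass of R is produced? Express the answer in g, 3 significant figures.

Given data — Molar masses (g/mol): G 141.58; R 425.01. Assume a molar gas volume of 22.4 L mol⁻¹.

n(J) = 1620 / 22.4 = 72.32 mol
n(X) = 1729 / 22.4 = 77.19 mol
n(G) = 6337 / 141.58 = 44.76 mol
n/ν for J = 72.32/2 = 36.16
n/ν for X = 77.19/3 = 25.73
n/ν for G = 44.76/1 = 44.76
Smallest n/ν is X → limiting reagent.
n(R) = (4/3) × 77.19 = 102.9 mol
mass = 102.9 × 425.01 = 43730 g

43700 g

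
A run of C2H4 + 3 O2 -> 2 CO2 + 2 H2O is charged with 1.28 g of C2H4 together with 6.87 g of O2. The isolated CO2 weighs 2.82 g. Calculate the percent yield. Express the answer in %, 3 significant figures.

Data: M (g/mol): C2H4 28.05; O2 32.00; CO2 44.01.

70.2 %

n(C2H4) = 1.280 / 28.05 = 0.04563 mol
n(O2) = 6.870 / 32.00 = 0.2147 mol
n/ν for C2H4 = 0.04563/1 = 0.04563
n/ν for O2 = 0.2147/3 = 0.07157
Smallest n/ν is C2H4 → limiting reagent.
theoretical n(CO2) = (2/1) × 0.04563 = 0.09126 mol → 4.016 g
% yield = 2.82 / 4.016 × 100 = 70.22 %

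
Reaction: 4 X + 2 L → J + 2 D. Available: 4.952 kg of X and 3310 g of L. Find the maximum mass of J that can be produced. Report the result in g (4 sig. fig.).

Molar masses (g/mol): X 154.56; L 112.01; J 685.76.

n(X) = 4.952×1000 / 154.56 = 32.04 mol
n(L) = 3310 / 112.01 = 29.55 mol
n/ν → X: 8.010, L: 14.78; X is limiting.
n(J) = (1/4) × 32.04 = 8.010 mol
mass = 8.010 × 685.76 = 5493 g

5493 g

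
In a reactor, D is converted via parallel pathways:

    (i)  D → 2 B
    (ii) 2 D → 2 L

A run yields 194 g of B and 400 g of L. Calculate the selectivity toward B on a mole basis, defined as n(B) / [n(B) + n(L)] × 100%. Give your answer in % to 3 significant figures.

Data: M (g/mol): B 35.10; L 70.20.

n(B) = 194 / 35.10 = 5.527 mol
n(L) = 400 / 70.20 = 5.698 mol
selectivity = 5.527/(5.527+5.698) × 100 = 49.24 %

49.2 %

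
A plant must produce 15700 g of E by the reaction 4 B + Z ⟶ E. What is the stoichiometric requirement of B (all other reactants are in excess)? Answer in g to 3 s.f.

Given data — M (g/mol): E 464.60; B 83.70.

11300 g

n(E) = 15700 / 464.60 = 33.79 mol
n(B) = (4/1) × 33.79 = 135.2 mol
mass = 135.2 × 83.70 = 11320 g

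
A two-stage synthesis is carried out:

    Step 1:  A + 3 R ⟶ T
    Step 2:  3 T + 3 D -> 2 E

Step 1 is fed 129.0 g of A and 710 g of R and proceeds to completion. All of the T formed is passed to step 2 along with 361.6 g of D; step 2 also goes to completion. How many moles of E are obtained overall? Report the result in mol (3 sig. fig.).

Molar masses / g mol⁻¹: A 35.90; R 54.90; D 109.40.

2.20 mol

Step 1:
n(A) = 129.0 / 35.90 = 3.593 mol
n(R) = 710.0 / 54.90 = 12.93 mol
n/ν for A = 3.593/1 = 3.593
n/ν for R = 12.93/3 = 4.310
Smallest n/ν is A → limiting reagent.
n(T) produced = (1/1) × 3.593 = 3.593 mol
Step 2:
n(T) available = 3.593 mol
n(D) = 361.6 / 109.40 = 3.305 mol
n/ν for T = 3.593/3 = 1.198
n/ν for D = 3.305/3 = 1.102
Smallest n/ν is D → limiting reagent.
n(E) = (2/3) × 3.305 = 2.203 mol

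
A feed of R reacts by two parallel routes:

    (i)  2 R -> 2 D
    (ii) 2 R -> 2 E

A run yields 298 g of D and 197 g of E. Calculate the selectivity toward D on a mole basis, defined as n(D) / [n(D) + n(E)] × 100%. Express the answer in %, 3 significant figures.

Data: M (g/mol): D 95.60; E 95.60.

60.2 %

n(D) = 298 / 95.60 = 3.117 mol
n(E) = 197 / 95.60 = 2.061 mol
selectivity = 3.117/(3.117+2.061) × 100 = 60.20 %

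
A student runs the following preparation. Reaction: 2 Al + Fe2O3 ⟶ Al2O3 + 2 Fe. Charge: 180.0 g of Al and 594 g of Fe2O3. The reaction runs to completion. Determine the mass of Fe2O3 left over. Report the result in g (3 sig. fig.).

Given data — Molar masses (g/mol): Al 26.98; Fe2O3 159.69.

61.3 g

n(Al) = 180.0 / 26.98 = 6.672 mol
n(Fe2O3) = 594.0 / 159.69 = 3.720 mol
n/ν for Al = 6.672/2 = 3.336
n/ν for Fe2O3 = 3.720/1 = 3.720
Smallest n/ν is Al → limiting reagent.
Fe2O3 consumed = (1/2) × 6.672 = 3.336 mol
Fe2O3 remaining = 3.720 − 3.336 = 0.3840 mol
mass = 0.3840 × 159.69 = 61.32 g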